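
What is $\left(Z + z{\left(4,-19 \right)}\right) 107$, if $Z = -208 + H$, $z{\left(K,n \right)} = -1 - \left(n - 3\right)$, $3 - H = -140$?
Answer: $-4708$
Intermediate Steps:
$H = 143$ ($H = 3 - -140 = 3 + 140 = 143$)
$z{\left(K,n \right)} = 2 - n$ ($z{\left(K,n \right)} = -1 - \left(n - 3\right) = -1 - \left(-3 + n\right) = 2 - n$)
$Z = -65$ ($Z = -208 + 143 = -65$)
$\left(Z + z{\left(4,-19 \right)}\right) 107 = \left(-65 + \left(2 - -19\right)\right) 107 = \left(-65 + \left(2 + 19\right)\right) 107 = \left(-65 + 21\right) 107 = \left(-44\right) 107 = -4708$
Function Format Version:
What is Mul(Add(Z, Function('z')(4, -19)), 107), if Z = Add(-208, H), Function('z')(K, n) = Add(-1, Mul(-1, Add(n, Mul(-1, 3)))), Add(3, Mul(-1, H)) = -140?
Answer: -4708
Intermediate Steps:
H = 143 (H = Add(3, Mul(-1, -140)) = Add(3, 140) = 143)
Function('z')(K, n) = Add(2, Mul(-1, n)) (Function('z')(K, n) = Add(-1, Mul(-1, Add(n, -3))) = Add(-1, Mul(-1, Add(-3, n))) = Add(-1, Add(3, Mul(-1, n))) = Add(2, Mul(-1, n)))
Z = -65 (Z = Add(-208, 143) = -65)
Mul(Add(Z, Function('z')(4, -19)), 107) = Mul(Add(-65, Add(2, Mul(-1, -19))), 107) = Mul(Add(-65, Add(2, 19)), 107) = Mul(Add(-65, 21), 107) = Mul(-44, 107) = -4708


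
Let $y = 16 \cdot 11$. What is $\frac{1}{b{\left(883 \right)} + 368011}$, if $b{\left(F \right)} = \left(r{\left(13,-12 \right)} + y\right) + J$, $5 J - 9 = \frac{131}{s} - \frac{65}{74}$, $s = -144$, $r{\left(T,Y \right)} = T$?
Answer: $\frac{5328}{1961777285} \approx 2.7159 \cdot 10^{-6}$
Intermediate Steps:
$J = \frac{7685}{5328}$ ($J = \frac{9}{5} + \frac{\frac{131}{-144} - \frac{65}{74}}{5} = \frac{9}{5} + \frac{131 \left(- \frac{1}{144}\right) - \frac{65}{74}}{5} = \frac{9}{5} + \frac{- \frac{131}{144} - \frac{65}{74}}{5} = \frac{9}{5} + \frac{1}{5} \left(- \frac{9527}{5328}\right) = \frac{9}{5} - \frac{9527}{26640} = \frac{7685}{5328} \approx 1.4424$)
$y = 176$
$b{\left(F \right)} = \frac{1014677}{5328}$ ($b{\left(F \right)} = \left(13 + 176\right) + \frac{7685}{5328} = 189 + \frac{7685}{5328} = \frac{1014677}{5328}$)
$\frac{1}{b{\left(883 \right)} + 368011} = \frac{1}{\frac{1014677}{5328} + 368011} = \frac{1}{\frac{1961777285}{5328}} = \frac{5328}{1961777285}$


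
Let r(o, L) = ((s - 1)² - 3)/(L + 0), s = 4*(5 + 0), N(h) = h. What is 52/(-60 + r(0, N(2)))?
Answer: 52/119 ≈ 0.43697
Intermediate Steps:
s = 20 (s = 4*5 = 20)
r(o, L) = 358/L (r(o, L) = ((20 - 1)² - 3)/(L + 0) = (19² - 3)/L = (361 - 3)/L = 358/L)
52/(-60 + r(0, N(2))) = 52/(-60 + 358/2) = 52/(-60 + 358*(½)) = 52/(-60 + 179) = 52/119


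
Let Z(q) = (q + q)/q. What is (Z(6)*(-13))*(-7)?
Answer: 182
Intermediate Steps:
Z(q) = 2 (Z(q) = (2*q)/q = 2)
(Z(6)*(-13))*(-7) = (2*(-13))*(-7) = -26*(-7) = 182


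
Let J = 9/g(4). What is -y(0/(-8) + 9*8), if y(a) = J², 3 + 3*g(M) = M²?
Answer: -729/169 ≈ -4.3136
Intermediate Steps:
g(M) = -1 + M²/3
J = 27/13 (J = 9/(-1 + (⅓)*4²) = 9/(-1 + (⅓)*16) = 9/(-1 + 16/3) = 9/(13/3) = 9*(3/13) = 27/13 ≈ 2.0769)
y(a) = 729/169 (y(a) = (27/13)² = 729/169)
-y(0/(-8) + 9*8) = -1*729/169 = -729/169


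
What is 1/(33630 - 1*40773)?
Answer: -1/7143 ≈ -0.00014000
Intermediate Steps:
1/(33630 - 1*40773) = 1/(33630 - 40773) = 1/(-7143) = -1/7143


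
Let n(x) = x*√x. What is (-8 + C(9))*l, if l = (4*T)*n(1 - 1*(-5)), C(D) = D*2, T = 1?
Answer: 240*√6 ≈ 587.88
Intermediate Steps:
n(x) = x^(3/2)
C(D) = 2*D
l = 24*√6 (l = (4*1)*(1 - 1*(-5))^(3/2) = 4*(1 + 5)^(3/2) = 4*6^(3/2) = 4*(6*√6) = 24*√6 ≈ 58.788)
(-8 + C(9))*l = (-8 + 2*9)*(24*√6) = (-8 + 18)*(24*√6) = 10*(24*√6) = 240*√6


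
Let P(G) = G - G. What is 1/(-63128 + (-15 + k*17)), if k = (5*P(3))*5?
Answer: -1/63143 ≈ -1.5837e-5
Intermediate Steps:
P(G) = 0
k = 0 (k = (5*0)*5 = 0*5 = 0)
1/(-63128 + (-15 + k*17)) = 1/(-63128 + (-15 + 0*17)) = 1/(-63128 + (-15 + 0)) = 1/(-63128 - 15) = 1/(-63143) = -1/63143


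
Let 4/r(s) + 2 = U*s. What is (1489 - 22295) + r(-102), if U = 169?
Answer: -89673861/4310 ≈ -20806.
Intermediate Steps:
r(s) = 4/(-2 + 169*s)
(1489 - 22295) + r(-102) = (1489 - 22295) + 4/(-2 + 169*(-102)) = -20806 + 4/(-2 - 17238) = -20806 + 4/(-17240) = -20806 + 4*(-1/17240) = -20806 - 1/4310 = -89673861/4310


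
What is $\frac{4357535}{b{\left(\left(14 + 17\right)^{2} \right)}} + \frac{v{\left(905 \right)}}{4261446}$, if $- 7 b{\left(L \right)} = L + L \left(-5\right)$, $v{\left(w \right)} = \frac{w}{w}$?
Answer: $\frac{2096545172147}{264209652} \approx 7935.2$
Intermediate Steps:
$v{\left(w \right)} = 1$
$b{\left(L \right)} = \frac{4 L}{7}$ ($b{\left(L \right)} = - \frac{L + L \left(-5\right)}{7} = - \frac{L - 5 L}{7} = - \frac{\left(-4\right) L}{7} = \frac{4 L}{7}$)
$\frac{4357535}{b{\left(\left(14 + 17\right)^{2} \right)}} + \frac{v{\left(905 \right)}}{4261446} = \frac{4357535}{\frac{4}{7} \left(14 + 17\right)^{2}} + 1 \cdot \frac{1}{4261446} = \frac{4357535}{\frac{4}{7} \cdot 31^{2}} + 1 \cdot \frac{1}{4261446} = \frac{4357535}{\frac{4}{7} \cdot 961} + \frac{1}{4261446} = \frac{4357535}{\frac{3844}{7}} + \frac{1}{4261446} = 4357535 \cdot \frac{7}{3844} + \frac{1}{4261446} = \frac{30502745}{3844} + \frac{1}{4261446} = \frac{2096545172147}{264209652}$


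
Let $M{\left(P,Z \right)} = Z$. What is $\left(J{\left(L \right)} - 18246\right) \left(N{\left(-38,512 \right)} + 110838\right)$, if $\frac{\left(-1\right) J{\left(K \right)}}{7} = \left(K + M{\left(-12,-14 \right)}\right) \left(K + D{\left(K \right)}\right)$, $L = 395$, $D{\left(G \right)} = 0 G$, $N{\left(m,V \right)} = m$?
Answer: $-118745578800$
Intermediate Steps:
$D{\left(G \right)} = 0$
$J{\left(K \right)} = - 7 K \left(-14 + K\right)$ ($J{\left(K \right)} = - 7 \left(K - 14\right) \left(K + 0\right) = - 7 \left(-14 + K\right) K = - 7 K \left(-14 + K\right)$)
$\left(J{\left(L \right)} - 18246\right) \left(N{\left(-38,512 \right)} + 110838\right) = \left(7 \cdot 395 \left(14 - 395\right) - 18246\right) \left(-38 + 110838\right) = \left(7 \cdot 395 \left(14 - 395\right) - 18246\right) 110800 = \left(7 \cdot 395 \left(-381\right) - 18246\right) 110800 = \left(-1053465 - 18246\right) 110800 = \left(-1071711\right) 110800 = -118745578800$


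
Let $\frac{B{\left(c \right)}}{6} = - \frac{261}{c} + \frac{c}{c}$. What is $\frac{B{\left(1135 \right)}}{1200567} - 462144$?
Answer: $- \frac{209912512818412}{454214515} \approx -4.6214 \cdot 10^{5}$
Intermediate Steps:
$B{\left(c \right)} = 6 - \frac{1566}{c}$ ($B{\left(c \right)} = 6 \left(- \frac{261}{c} + \frac{c}{c}\right) = 6 \left(- \frac{261}{c} + 1\right) = 6 \left(1 - \frac{261}{c}\right) = 6 - \frac{1566}{c}$)
$\frac{B{\left(1135 \right)}}{1200567} - 462144 = \frac{6 - \frac{1566}{1135}}{1200567} - 462144 = \left(6 - \frac{1566}{1135}\right) \frac{1}{1200567} - 462144 = \frac{5244}{1135} \cdot \frac{1}{1200567} - 462144 = \frac{1748}{454214515} - 462144 = - \frac{209912512818412}{454214515}$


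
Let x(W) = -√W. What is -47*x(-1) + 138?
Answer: 138 + 47*I ≈ 138.0 + 47.0*I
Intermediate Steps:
-47*x(-1) + 138 = -(-47)*√(-1) + 138 = -(-47)*I + 138 = 47*I + 138 = 138 + 47*I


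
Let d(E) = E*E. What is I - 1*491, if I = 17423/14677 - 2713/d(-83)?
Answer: -49564729477/101109853 ≈ -490.21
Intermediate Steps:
d(E) = E**2
I = 80208346/101109853 (I = 17423/14677 - 2713/((-83)**2) = 17423*(1/14677) - 2713/6889 = 17423/14677 - 2713*1/6889 = 17423/14677 - 2713/6889 = 80208346/101109853 ≈ 0.79328)
I - 1*491 = 80208346/101109853 - 1*491 = 80208346/101109853 - 491 = -49564729477/101109853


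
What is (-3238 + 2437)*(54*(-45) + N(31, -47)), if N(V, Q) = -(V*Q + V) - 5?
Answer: 808209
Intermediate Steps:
N(V, Q) = -5 - V - Q*V (N(V, Q) = -(Q*V + V) - 5 = -(V + Q*V) - 5 = (-V - Q*V) - 5 = -5 - V - Q*V)
(-3238 + 2437)*(54*(-45) + N(31, -47)) = (-3238 + 2437)*(54*(-45) + (-5 - 1*31 - 1*(-47)*31)) = -801*(-2430 + (-5 - 31 + 1457)) = -801*(-2430 + 1421) = -801*(-1009) = 808209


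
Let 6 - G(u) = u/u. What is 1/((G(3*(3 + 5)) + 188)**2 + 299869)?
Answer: 1/337118 ≈ 2.9663e-6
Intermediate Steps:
G(u) = 5 (G(u) = 6 - u/u = 6 - 1*1 = 6 - 1 = 5)
1/((G(3*(3 + 5)) + 188)**2 + 299869) = 1/((5 + 188)**2 + 299869) = 1/(193**2 + 299869) = 1/(37249 + 299869) = 1/337118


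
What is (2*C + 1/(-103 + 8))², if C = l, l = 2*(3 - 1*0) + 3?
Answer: 2920681/9025 ≈ 323.62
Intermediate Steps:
l = 9 (l = 2*(3 + 0) + 3 = 2*3 + 3 = 6 + 3 = 9)
C = 9
(2*C + 1/(-103 + 8))² = (2*9 + 1/(-103 + 8))² = (18 + 1/(-95))² = (18 - 1/95)² = (1709/95)² = 2920681/9025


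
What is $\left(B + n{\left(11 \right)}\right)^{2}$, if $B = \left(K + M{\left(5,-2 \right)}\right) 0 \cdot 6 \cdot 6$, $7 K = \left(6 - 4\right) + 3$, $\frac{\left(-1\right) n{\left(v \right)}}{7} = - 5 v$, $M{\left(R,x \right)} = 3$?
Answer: $148225$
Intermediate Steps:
$n{\left(v \right)} = 35 v$ ($n{\left(v \right)} = - 7 \left(- 5 v\right) = 35 v$)
$K = \frac{5}{7}$ ($K = \frac{\left(6 - 4\right) + 3}{7} = \frac{2 + 3}{7} = \frac{1}{7} \cdot 5 = \frac{5}{7} \approx 0.71429$)
$B = 0$ ($B = \left(\frac{5}{7} + 3\right) 0 \cdot 6 \cdot 6 = \frac{26 \cdot 0 \cdot 6}{7} = \frac{26}{7} \cdot 0 = 0$)
$\left(B + n{\left(11 \right)}\right)^{2} = \left(0 + 35 \cdot 11\right)^{2} = \left(0 + 385\right)^{2} = 385^{2} = 148225$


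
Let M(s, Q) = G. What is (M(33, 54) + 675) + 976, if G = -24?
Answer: 1627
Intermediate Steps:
M(s, Q) = -24
(M(33, 54) + 675) + 976 = (-24 + 675) + 976 = 651 + 976 = 1627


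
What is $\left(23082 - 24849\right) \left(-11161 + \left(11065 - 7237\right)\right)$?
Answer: $12957411$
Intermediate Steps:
$\left(23082 - 24849\right) \left(-11161 + \left(11065 - 7237\right)\right) = - 1767 \left(-11161 + \left(11065 - 7237\right)\right) = - 1767 \left(-11161 + 3828\right) = \left(-1767\right) \left(-7333\right) = 12957411$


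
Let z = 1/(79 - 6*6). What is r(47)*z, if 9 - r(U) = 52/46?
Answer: 181/989 ≈ 0.18301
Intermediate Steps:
r(U) = 181/23 (r(U) = 9 - 52/46 = 9 - 1*26/23 = 9 - 26/23 = 181/23)
z = 1/43 (z = 1/(79 - 36) = 1/43 ≈ 0.023256)
r(47)*z = (181/23)*(1/43) = 181/989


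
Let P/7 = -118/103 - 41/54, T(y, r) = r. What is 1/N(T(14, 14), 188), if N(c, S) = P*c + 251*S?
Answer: 2781/130710673 ≈ 2.1276e-5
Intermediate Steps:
P = -74165/5562 (P = 7*(-118/103 - 41/54) = 7*(-10595/5562) = -74165/5562 ≈ -13.334)
N(c, S) = 251*S - 74165*c/5562 (N(c, S) = -74165*c/5562 + 251*S = 251*S - 74165*c/5562)
1/N(T(14, 14), 188) = 1/(251*188 - 74165/5562*14) = 1/(47188 - 519155/2781) = 1/(130710673/2781) = 2781/130710673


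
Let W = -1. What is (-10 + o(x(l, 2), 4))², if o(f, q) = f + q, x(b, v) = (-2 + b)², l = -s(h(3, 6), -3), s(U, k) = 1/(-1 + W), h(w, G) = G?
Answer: 225/16 ≈ 14.063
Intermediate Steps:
s(U, k) = -½ (s(U, k) = 1/(-1 - 1) = 1/(-2) = -½)
l = ½ (l = -1*(-½) = ½ ≈ 0.50000)
(-10 + o(x(l, 2), 4))² = (-10 + ((-2 + ½)² + 4))² = (-10 + ((-3/2)² + 4))² = (-10 + (9/4 + 4))² = (-10 + 25/4)² = (-15/4)² = 225/16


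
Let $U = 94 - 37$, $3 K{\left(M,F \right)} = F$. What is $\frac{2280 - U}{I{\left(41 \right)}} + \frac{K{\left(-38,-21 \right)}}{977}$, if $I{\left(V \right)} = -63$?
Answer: $- \frac{241368}{6839} \approx -35.293$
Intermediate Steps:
$K{\left(M,F \right)} = \frac{F}{3}$
$U = 57$
$\frac{2280 - U}{I{\left(41 \right)}} + \frac{K{\left(-38,-21 \right)}}{977} = \frac{2280 - 57}{-63} + \frac{\frac{1}{3} \left(-21\right)}{977} = \left(2280 - 57\right) \left(- \frac{1}{63}\right) - \frac{7}{977} = 2223 \left(- \frac{1}{63}\right) - \frac{7}{977} = - \frac{247}{7} - \frac{7}{977} = - \frac{241368}{6839}$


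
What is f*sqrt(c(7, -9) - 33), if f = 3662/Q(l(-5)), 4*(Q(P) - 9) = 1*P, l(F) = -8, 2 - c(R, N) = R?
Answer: 3662*I*sqrt(38)/7 ≈ 3224.9*I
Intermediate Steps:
c(R, N) = 2 - R
Q(P) = 9 + P/4 (Q(P) = 9 + (1*P)/4 = 9 + P/4)
f = 3662/7 (f = 3662/(9 + (1/4)*(-8)) = 3662/(9 - 2) = 3662/7 ≈ 523.14)
f*sqrt(c(7, -9) - 33) = 3662*sqrt((2 - 1*7) - 33)/7 = 3662*sqrt((2 - 7) - 33)/7 = 3662*sqrt(-5 - 33)/7 = 3662*sqrt(-38)/7 = 3662*(I*sqrt(38))/7 = 3662*I*sqrt(38)/7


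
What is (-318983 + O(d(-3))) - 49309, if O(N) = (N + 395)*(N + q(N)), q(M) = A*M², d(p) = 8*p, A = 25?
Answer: 4965204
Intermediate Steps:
q(M) = 25*M²
O(N) = (395 + N)*(N + 25*N²) (O(N) = (N + 395)*(N + 25*N²) = (395 + N)*(N + 25*N²))
(-318983 + O(d(-3))) - 49309 = (-318983 + (8*(-3))*(395 + 25*(8*(-3))² + 9876*(8*(-3)))) - 49309 = (-318983 - 24*(395 + 25*(-24)² + 9876*(-24))) - 49309 = (-318983 - 24*(395 + 25*576 - 237024)) - 49309 = (-318983 - 24*(395 + 14400 - 237024)) - 49309 = (-318983 - 24*(-222229)) - 49309 = (-318983 + 5333496) - 49309 = 5014513 - 49309 = 4965204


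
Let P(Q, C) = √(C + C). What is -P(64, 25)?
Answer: -5*√2 ≈ -7.0711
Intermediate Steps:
P(Q, C) = √2*√C (P(Q, C) = √(2*C) = √2*√C)
-P(64, 25) = -√2*√25 = -√2*5 = -5*√2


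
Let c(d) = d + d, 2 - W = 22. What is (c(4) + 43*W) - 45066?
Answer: -45918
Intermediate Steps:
W = -20 (W = 2 - 1*22 = 2 - 22 = -20)
c(d) = 2*d
(c(4) + 43*W) - 45066 = (2*4 + 43*(-20)) - 45066 = (8 - 860) - 45066 = -852 - 45066 = -45918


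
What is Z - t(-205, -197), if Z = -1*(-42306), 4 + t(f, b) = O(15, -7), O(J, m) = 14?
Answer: 42296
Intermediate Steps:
t(f, b) = 10 (t(f, b) = -4 + 14 = 10)
Z = 42306
Z - t(-205, -197) = 42306 - 1*10 = 42306 - 10 = 42296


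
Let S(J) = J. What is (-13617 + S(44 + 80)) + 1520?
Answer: -11973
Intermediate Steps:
(-13617 + S(44 + 80)) + 1520 = (-13617 + (44 + 80)) + 1520 = (-13617 + 124) + 1520 = -13493 + 1520 = -11973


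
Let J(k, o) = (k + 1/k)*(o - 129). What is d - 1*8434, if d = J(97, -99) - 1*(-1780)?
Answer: -2790918/97 ≈ -28772.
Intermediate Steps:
J(k, o) = (-129 + o)*(k + 1/k) (J(k, o) = (k + 1/k)*(-129 + o) = (-129 + o)*(k + 1/k))
d = -1972820/97 (d = (-129 - 99 + 97²*(-129 - 99))/97 - 1*(-1780) = (-129 - 99 + 9409*(-228))/97 + 1780 = (-129 - 99 - 2145252)/97 + 1780 = (1/97)*(-2145480) + 1780 = -2145480/97 + 1780 = -1972820/97 ≈ -20338.)
d - 1*8434 = -1972820/97 - 1*8434 = -1972820/97 - 8434 = -2790918/97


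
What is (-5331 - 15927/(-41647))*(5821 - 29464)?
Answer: 5248846009890/41647 ≈ 1.2603e+8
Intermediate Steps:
(-5331 - 15927/(-41647))*(5821 - 29464) = (-5331 - 15927*(-1/41647))*(-23643) = (-5331 + 15927/41647)*(-23643) = -222004230/41647*(-23643) = 5248846009890/41647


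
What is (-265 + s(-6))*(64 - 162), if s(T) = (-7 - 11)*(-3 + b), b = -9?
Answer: 4802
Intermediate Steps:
s(T) = 216 (s(T) = (-7 - 11)*(-3 - 9) = -18*(-12) = 216)
(-265 + s(-6))*(64 - 162) = (-265 + 216)*(64 - 162) = -49*(-98) = 4802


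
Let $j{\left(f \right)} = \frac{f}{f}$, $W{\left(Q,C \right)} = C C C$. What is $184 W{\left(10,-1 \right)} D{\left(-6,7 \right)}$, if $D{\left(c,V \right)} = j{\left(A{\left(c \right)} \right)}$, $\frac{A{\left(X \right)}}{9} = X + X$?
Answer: $-184$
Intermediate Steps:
$A{\left(X \right)} = 18 X$ ($A{\left(X \right)} = 9 \left(X + X\right) = 9 \cdot 2 X = 18 X$)
$W{\left(Q,C \right)} = C^{3}$ ($W{\left(Q,C \right)} = C^{2} C = C^{3}$)
$j{\left(f \right)} = 1$
$D{\left(c,V \right)} = 1$
$184 W{\left(10,-1 \right)} D{\left(-6,7 \right)} = 184 \left(-1\right)^{3} \cdot 1 = 184 \left(-1\right) 1 = \left(-184\right) 1 = -184$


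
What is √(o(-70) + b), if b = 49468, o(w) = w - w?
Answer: 2*√12367 ≈ 222.41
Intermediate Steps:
o(w) = 0
√(o(-70) + b) = √(0 + 49468) = √49468 = 2*√12367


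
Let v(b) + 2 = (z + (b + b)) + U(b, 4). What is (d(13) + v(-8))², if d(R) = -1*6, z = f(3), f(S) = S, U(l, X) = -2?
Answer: 529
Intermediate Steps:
z = 3
d(R) = -6
v(b) = -1 + 2*b (v(b) = -2 + ((3 + (b + b)) - 2) = -2 + ((3 + 2*b) - 2) = -2 + (1 + 2*b) = -1 + 2*b)
(d(13) + v(-8))² = (-6 + (-1 + 2*(-8)))² = (-6 + (-1 - 16))² = (-6 - 17)² = (-23)² = 529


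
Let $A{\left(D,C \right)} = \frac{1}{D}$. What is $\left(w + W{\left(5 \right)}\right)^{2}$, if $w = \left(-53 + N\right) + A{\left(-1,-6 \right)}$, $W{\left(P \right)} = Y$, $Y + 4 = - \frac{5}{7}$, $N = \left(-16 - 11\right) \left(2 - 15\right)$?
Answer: $\frac{4186116}{49} \approx 85431.0$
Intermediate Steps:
$N = 351$ ($N = \left(-27\right) \left(-13\right) = 351$)
$Y = - \frac{33}{7}$ ($Y = -4 - \frac{5}{7} = - \frac{33}{7} \approx -4.7143$)
$W{\left(P \right)} = - \frac{33}{7}$
$w = 297$ ($w = \left(-53 + 351\right) + \frac{1}{-1} = 298 - 1 = 297$)
$\left(w + W{\left(5 \right)}\right)^{2} = \left(297 - \frac{33}{7}\right)^{2} = \left(\frac{2046}{7}\right)^{2} = \frac{4186116}{49}$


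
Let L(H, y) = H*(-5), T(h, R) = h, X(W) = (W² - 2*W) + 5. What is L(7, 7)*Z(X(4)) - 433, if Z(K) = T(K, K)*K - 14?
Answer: -5858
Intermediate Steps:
X(W) = 5 + W² - 2*W
Z(K) = -14 + K² (Z(K) = K*K - 14 = K² - 14 = -14 + K²)
L(H, y) = -5*H
L(7, 7)*Z(X(4)) - 433 = (-5*7)*(-14 + (5 + 4² - 2*4)²) - 433 = -35*(-14 + (5 + 16 - 8)²) - 433 = -35*(-14 + 13²) - 433 = -35*(-14 + 169) - 433 = -35*155 - 433 = -5425 - 433 = -5858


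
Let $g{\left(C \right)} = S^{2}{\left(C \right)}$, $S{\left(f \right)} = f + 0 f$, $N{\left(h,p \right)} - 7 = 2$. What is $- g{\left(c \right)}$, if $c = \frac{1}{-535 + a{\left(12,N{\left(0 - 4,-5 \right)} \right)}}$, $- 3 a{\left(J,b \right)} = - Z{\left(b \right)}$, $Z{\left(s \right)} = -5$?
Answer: $- \frac{9}{2592100} \approx -3.4721 \cdot 10^{-6}$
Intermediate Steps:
$N{\left(h,p \right)} = 9$ ($N{\left(h,p \right)} = 7 + 2 = 9$)
$a{\left(J,b \right)} = - \frac{5}{3}$ ($a{\left(J,b \right)} = - \frac{\left(-1\right) \left(-5\right)}{3} = \left(- \frac{1}{3}\right) 5 = - \frac{5}{3}$)
$S{\left(f \right)} = f$ ($S{\left(f \right)} = f + 0 = f$)
$c = - \frac{3}{1610}$ ($c = \frac{1}{-535 - \frac{5}{3}} = \frac{1}{- \frac{1610}{3}} = - \frac{3}{1610} \approx -0.0018634$)
$g{\left(C \right)} = C^{2}$
$- g{\left(c \right)} = - \left(- \frac{3}{1610}\right)^{2} = \left(-1\right) \frac{9}{2592100} = - \frac{9}{2592100}$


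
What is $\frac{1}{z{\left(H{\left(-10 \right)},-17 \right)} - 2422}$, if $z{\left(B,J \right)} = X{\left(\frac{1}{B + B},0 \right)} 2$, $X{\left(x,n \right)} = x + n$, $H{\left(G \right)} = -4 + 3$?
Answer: $- \frac{1}{2423} \approx -0.00041271$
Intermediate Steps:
$H{\left(G \right)} = -1$
$X{\left(x,n \right)} = n + x$
$z{\left(B,J \right)} = \frac{1}{B}$ ($z{\left(B,J \right)} = \left(0 + \frac{1}{B + B}\right) 2 = \left(0 + \frac{1}{2 B}\right) 2 = \frac{1}{2 B} 2 = \frac{1}{B}$)
$\frac{1}{z{\left(H{\left(-10 \right)},-17 \right)} - 2422} = \frac{1}{\frac{1}{-1} - 2422} = \frac{1}{-1 - 2422} = \frac{1}{-2423} = - \frac{1}{2423}$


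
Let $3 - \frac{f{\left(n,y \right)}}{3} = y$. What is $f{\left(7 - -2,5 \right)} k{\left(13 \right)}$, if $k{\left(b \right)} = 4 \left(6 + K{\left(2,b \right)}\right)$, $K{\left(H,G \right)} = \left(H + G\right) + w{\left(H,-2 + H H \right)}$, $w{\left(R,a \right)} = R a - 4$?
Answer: $-504$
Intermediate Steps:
$f{\left(n,y \right)} = 9 - 3 y$
$w{\left(R,a \right)} = -4 + R a$
$K{\left(H,G \right)} = -4 + G + H + H \left(-2 + H^{2}\right)$ ($K{\left(H,G \right)} = \left(H + G\right) + \left(-4 + H \left(-2 + H H\right)\right) = \left(G + H\right) + \left(-4 + H \left(-2 + H^{2}\right)\right) = -4 + G + H + H \left(-2 + H^{2}\right)$)
$k{\left(b \right)} = 32 + 4 b$ ($k{\left(b \right)} = 4 \left(6 + \left(-4 + b + 2^{3} - 2\right)\right) = 4 \left(6 + \left(-4 + b + 8 - 2\right)\right) = 4 \left(6 + \left(2 + b\right)\right) = 4 \left(8 + b\right) = 32 + 4 b$)
$f{\left(7 - -2,5 \right)} k{\left(13 \right)} = \left(9 - 15\right) \left(32 + 4 \cdot 13\right) = \left(9 - 15\right) \left(32 + 52\right) = \left(-6\right) 84 = -504$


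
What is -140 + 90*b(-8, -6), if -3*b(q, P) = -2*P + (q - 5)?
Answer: -110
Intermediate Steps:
b(q, P) = 5/3 - q/3 + 2*P/3 (b(q, P) = -(-2*P + (q - 5))/3 = -(-2*P + (-5 + q))/3 = -(-5 + q - 2*P)/3 = 5/3 - q/3 + 2*P/3)
-140 + 90*b(-8, -6) = -140 + 90*(5/3 - ⅓*(-8) + (⅔)*(-6)) = -140 + 90*(5/3 + 8/3 - 4) = -140 + 90*(⅓) = -140 + 30 = -110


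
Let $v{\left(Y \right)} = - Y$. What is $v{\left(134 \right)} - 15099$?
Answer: $-15233$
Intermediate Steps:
$v{\left(134 \right)} - 15099 = \left(-1\right) 134 - 15099 = -134 - 15099 = -15233$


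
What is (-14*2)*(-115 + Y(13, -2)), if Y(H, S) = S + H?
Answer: 2912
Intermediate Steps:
Y(H, S) = H + S
(-14*2)*(-115 + Y(13, -2)) = (-14*2)*(-115 + (13 - 2)) = -28*(-115 + 11) = -28*(-104) = 2912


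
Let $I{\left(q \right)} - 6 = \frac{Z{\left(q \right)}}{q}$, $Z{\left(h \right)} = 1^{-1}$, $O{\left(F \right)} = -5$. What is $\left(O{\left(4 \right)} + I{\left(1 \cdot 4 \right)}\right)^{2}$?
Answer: $\frac{25}{16} \approx 1.5625$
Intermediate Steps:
$Z{\left(h \right)} = 1$
$I{\left(q \right)} = 6 + \frac{1}{q}$ ($I{\left(q \right)} = 6 + 1 \frac{1}{q} = 6 + \frac{1}{q}$)
$\left(O{\left(4 \right)} + I{\left(1 \cdot 4 \right)}\right)^{2} = \left(-5 + \left(6 + \frac{1}{1 \cdot 4}\right)\right)^{2} = \left(-5 + \left(6 + \frac{1}{4}\right)\right)^{2} = \left(-5 + \frac{25}{4}\right)^{2} = \left(\frac{5}{4}\right)^{2} = \frac{25}{16}$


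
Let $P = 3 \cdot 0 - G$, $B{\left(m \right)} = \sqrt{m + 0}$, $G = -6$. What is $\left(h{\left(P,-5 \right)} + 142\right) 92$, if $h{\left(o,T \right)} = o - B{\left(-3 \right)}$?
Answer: $13616 - 92 i \sqrt{3} \approx 13616.0 - 159.35 i$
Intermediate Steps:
$B{\left(m \right)} = \sqrt{m}$
$P = 6$ ($P = 3 \cdot 0 - -6 = 0 + 6 = 6$)
$h{\left(o,T \right)} = o - i \sqrt{3}$ ($h{\left(o,T \right)} = o - \sqrt{-3} = o - i \sqrt{3}$)
$\left(h{\left(P,-5 \right)} + 142\right) 92 = \left(\left(6 - i \sqrt{3}\right) + 142\right) 92 = \left(148 - i \sqrt{3}\right) 92 = 13616 - 92 i \sqrt{3}$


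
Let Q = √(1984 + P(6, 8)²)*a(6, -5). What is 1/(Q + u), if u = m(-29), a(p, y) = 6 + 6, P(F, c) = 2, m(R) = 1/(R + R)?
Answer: 58/963019007 + 80736*√497/963019007 ≈ 0.0018691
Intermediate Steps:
m(R) = 1/(2*R)
a(p, y) = 12
u = -1/58 (u = (½)/(-29) = (½)*(-1/29) = -1/58 ≈ -0.017241)
Q = 24*√497 (Q = √(1984 + 2²)*12 = √(1984 + 4)*12 = √1988*12 = (2*√497)*12 = 24*√497 ≈ 535.04)
1/(Q + u) = 1/(24*√497 - 1/58) = 1/(-1/58 + 24*√497)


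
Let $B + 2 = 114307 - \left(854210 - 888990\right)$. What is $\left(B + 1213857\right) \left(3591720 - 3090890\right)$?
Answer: $682602241860$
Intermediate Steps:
$B = 149085$ ($B = -2 + \left(114307 - \left(854210 - 888990\right)\right) = -2 + \left(114307 - -34780\right) = -2 + \left(114307 + 34780\right) = -2 + 149087 = 149085$)
$\left(B + 1213857\right) \left(3591720 - 3090890\right) = \left(149085 + 1213857\right) \left(3591720 - 3090890\right) = 1362942 \cdot 500830 = 682602241860$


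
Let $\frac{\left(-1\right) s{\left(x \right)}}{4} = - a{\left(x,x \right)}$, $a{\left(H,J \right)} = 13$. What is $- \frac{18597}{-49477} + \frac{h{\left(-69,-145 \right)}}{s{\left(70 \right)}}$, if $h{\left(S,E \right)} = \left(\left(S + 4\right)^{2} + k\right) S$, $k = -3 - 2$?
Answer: $- \frac{3601436454}{643201} \approx -5599.2$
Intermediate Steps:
$k = -5$
$s{\left(x \right)} = 52$ ($s{\left(x \right)} = - 4 \left(\left(-1\right) 13\right) = \left(-4\right) \left(-13\right) = 52$)
$h{\left(S,E \right)} = S \left(-5 + \left(4 + S\right)^{2}\right)$ ($h{\left(S,E \right)} = \left(\left(S + 4\right)^{2} - 5\right) S = \left(\left(4 + S\right)^{2} - 5\right) S = \left(-5 + \left(4 + S\right)^{2}\right) S = S \left(-5 + \left(4 + S\right)^{2}\right)$)
$- \frac{18597}{-49477} + \frac{h{\left(-69,-145 \right)}}{s{\left(70 \right)}} = - \frac{18597}{-49477} + \frac{\left(-69\right) \left(-5 + \left(4 - 69\right)^{2}\right)}{52} = \left(-18597\right) \left(- \frac{1}{49477}\right) + - 69 \left(-5 + \left(-65\right)^{2}\right) \frac{1}{52} = \frac{18597}{49477} + - 69 \left(-5 + 4225\right) \frac{1}{52} = \frac{18597}{49477} + \left(-69\right) 4220 \cdot \frac{1}{52} = \frac{18597}{49477} - \frac{72795}{13} = - \frac{3601436454}{643201}$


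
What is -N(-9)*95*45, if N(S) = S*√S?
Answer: 115425*I ≈ 1.1543e+5*I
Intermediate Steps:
N(S) = S^(3/2)
-N(-9)*95*45 = -(-9)^(3/2)*95*45 = --27*I*95*45 = -(-2565*I)*45 = -(-115425)*I = 115425*I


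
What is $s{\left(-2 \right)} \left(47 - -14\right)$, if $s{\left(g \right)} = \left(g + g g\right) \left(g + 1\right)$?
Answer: $-122$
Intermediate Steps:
$s{\left(g \right)} = \left(1 + g\right) \left(g + g^{2}\right)$ ($s{\left(g \right)} = \left(g + g^{2}\right) \left(1 + g\right) = \left(1 + g\right) \left(g + g^{2}\right)$)
$s{\left(-2 \right)} \left(47 - -14\right) = - 2 \left(1 + \left(-2\right)^{2} + 2 \left(-2\right)\right) \left(47 - -14\right) = - 2 \left(1 + 4 - 4\right) \left(47 + 14\right) = \left(-2\right) 1 \cdot 61 = \left(-2\right) 61 = -122$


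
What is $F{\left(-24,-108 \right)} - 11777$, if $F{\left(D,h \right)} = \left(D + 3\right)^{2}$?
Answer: $-11336$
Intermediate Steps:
$F{\left(D,h \right)} = \left(3 + D\right)^{2}$
$F{\left(-24,-108 \right)} - 11777 = \left(3 - 24\right)^{2} - 11777 = \left(-21\right)^{2} - 11777 = 441 - 11777 = -11336$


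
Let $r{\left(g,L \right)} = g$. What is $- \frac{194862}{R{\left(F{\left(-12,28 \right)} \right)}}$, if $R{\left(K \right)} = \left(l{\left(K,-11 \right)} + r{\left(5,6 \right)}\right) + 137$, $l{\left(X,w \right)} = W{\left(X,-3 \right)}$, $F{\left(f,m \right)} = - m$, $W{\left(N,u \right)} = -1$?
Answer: $-1382$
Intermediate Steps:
$l{\left(X,w \right)} = -1$
$R{\left(K \right)} = 141$ ($R{\left(K \right)} = \left(-1 + 5\right) + 137 = 4 + 137 = 141$)
$- \frac{194862}{R{\left(F{\left(-12,28 \right)} \right)}} = - \frac{194862}{141} = \left(-194862\right) \frac{1}{141} = -1382$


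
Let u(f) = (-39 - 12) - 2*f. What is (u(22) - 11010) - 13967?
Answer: -25072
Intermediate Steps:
u(f) = -51 - 2*f
(u(22) - 11010) - 13967 = ((-51 - 2*22) - 11010) - 13967 = ((-51 - 44) - 11010) - 13967 = (-95 - 11010) - 13967 = -11105 - 13967 = -25072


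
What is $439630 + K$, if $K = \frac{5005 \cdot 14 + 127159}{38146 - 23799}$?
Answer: $\frac{6307568839}{14347} \approx 4.3964 \cdot 10^{5}$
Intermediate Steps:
$K = \frac{197229}{14347}$ ($K = \frac{70070 + 127159}{14347} = 197229 \cdot \frac{1}{14347} = \frac{197229}{14347} \approx 13.747$)
$439630 + K = 439630 + \frac{197229}{14347} = \frac{6307568839}{14347}$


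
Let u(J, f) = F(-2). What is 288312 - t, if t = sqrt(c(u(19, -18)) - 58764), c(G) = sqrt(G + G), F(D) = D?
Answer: 288312 - sqrt(-58764 + 2*I) ≈ 2.8831e+5 - 242.41*I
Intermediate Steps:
u(J, f) = -2
c(G) = sqrt(2)*sqrt(G) (c(G) = sqrt(2*G) = sqrt(2)*sqrt(G))
t = sqrt(-58764 + 2*I) (t = sqrt(sqrt(2)*sqrt(-2) - 58764) = sqrt(sqrt(2)*(I*sqrt(2)) - 58764) = sqrt(2*I - 58764) = sqrt(-58764 + 2*I) ≈ 0.0041 + 242.41*I)
288312 - t = 288312 - sqrt(-58764 + 2*I)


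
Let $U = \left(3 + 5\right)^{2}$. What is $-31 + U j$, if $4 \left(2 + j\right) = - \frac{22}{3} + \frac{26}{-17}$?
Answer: $- \frac{15341}{51} \approx -300.8$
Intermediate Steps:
$U = 64$ ($U = 8^{2} = 64$)
$j = - \frac{215}{51}$ ($j = -2 + \frac{- \frac{22}{3} + \frac{26}{-17}}{4} = -2 + \frac{\left(-22\right) \frac{1}{3} + 26 \left(- \frac{1}{17}\right)}{4} = -2 + \frac{- \frac{22}{3} - \frac{26}{17}}{4} = -2 + \frac{1}{4} \left(- \frac{452}{51}\right) = -2 - \frac{113}{51} = - \frac{215}{51} \approx -4.2157$)
$-31 + U j = -31 + 64 \left(- \frac{215}{51}\right) = -31 - \frac{13760}{51} = - \frac{15341}{51}$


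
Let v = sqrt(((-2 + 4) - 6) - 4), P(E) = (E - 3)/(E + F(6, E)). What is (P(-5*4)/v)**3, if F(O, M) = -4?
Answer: 12167*I*sqrt(2)/442368 ≈ 0.038897*I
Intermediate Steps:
P(E) = (-3 + E)/(-4 + E) (P(E) = (E - 3)/(E - 4) = (-3 + E)/(-4 + E))
v = 2*I*sqrt(2) (v = sqrt((2 - 6) - 4) = sqrt(-4 - 4) = sqrt(-8) = 2*I*sqrt(2) ≈ 2.8284*I)
(P(-5*4)/v)**3 = (((-3 - 5*4)/(-4 - 5*4))/((2*I*sqrt(2))))**3 = (((-3 - 20)/(-4 - 20))*(-I*sqrt(2)/4))**3 = ((-23/(-24))*(-I*sqrt(2)/4))**3 = ((-1/24*(-23))*(-I*sqrt(2)/4))**3 = (23*(-I*sqrt(2)/4)/24)**3 = (-23*I*sqrt(2)/96)**3 = 12167*I*sqrt(2)/442368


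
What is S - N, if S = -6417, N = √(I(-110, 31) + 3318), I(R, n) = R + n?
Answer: -6417 - √3239 ≈ -6473.9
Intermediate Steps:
N = √3239 (N = √((-110 + 31) + 3318) = √(-79 + 3318) = √3239 ≈ 56.912)
S - N = -6417 - √3239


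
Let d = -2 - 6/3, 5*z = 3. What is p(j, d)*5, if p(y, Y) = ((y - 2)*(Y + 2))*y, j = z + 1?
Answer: 32/5 ≈ 6.4000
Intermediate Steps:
z = ⅗ (z = (⅕)*3 = ⅗ ≈ 0.60000)
j = 8/5 (j = ⅗ + 1 = 8/5 ≈ 1.6000)
d = -4 (d = -2 - 6/3 = -2 - 1*2 = -2 - 2 = -4)
p(y, Y) = y*(-2 + y)*(2 + Y) (p(y, Y) = ((-2 + y)*(2 + Y))*y = y*(-2 + y)*(2 + Y))
p(j, d)*5 = (8*(-4 - 2*(-4) + 2*(8/5) - 4*8/5)/5)*5 = (8*(-4 + 8 + 16/5 - 32/5)/5)*5 = ((8/5)*(⅘))*5 = (32/25)*5 = 32/5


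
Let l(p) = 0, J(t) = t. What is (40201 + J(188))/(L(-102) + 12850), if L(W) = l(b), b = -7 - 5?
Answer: 40389/12850 ≈ 3.1431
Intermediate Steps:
b = -12
L(W) = 0
(40201 + J(188))/(L(-102) + 12850) = (40201 + 188)/(0 + 12850) = 40389/12850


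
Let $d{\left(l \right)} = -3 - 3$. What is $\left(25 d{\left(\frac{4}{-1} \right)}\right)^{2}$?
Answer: $22500$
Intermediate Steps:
$d{\left(l \right)} = -6$
$\left(25 d{\left(\frac{4}{-1} \right)}\right)^{2} = \left(25 \left(-6\right)\right)^{2} = \left(-150\right)^{2} = 22500$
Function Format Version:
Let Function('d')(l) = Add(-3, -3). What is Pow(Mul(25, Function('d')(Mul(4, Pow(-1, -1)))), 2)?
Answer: 22500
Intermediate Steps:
Function('d')(l) = -6
Pow(Mul(25, Function('d')(Mul(4, Pow(-1, -1)))), 2) = Pow(Mul(25, -6), 2) = Pow(-150, 2) = 22500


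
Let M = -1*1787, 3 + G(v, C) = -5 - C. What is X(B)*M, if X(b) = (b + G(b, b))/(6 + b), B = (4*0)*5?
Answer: 7148/3 ≈ 2382.7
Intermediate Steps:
G(v, C) = -8 - C (G(v, C) = -3 + (-5 - C) = -8 - C)
M = -1787
B = 0 (B = 0*5 = 0)
X(b) = -8/(6 + b) (X(b) = (b + (-8 - b))/(6 + b) = -8/(6 + b))
X(B)*M = -8/(6 + 0)*(-1787) = -8/6*(-1787) = -8*1/6*(-1787) = -4/3*(-1787) = 7148/3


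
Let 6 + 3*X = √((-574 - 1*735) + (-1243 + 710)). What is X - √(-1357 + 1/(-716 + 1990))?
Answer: -2 - I*√44949242/182 + I*√1842/3 ≈ -2.0 - 22.531*I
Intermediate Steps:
X = -2 + I*√1842/3 (X = -2 + √((-574 - 1*735) + (-1243 + 710))/3 = -2 + √((-574 - 735) - 533)/3 = -2 + √(-1309 - 533)/3 = -2 + √(-1842)/3 = -2 + (I*√1842)/3 = -2 + I*√1842/3 ≈ -2.0 + 14.306*I)
X - √(-1357 + 1/(-716 + 1990)) = (-2 + I*√1842/3) - √(-1357 + 1/(-716 + 1990)) = (-2 + I*√1842/3) - √(-1357 + 1/1274) = (-2 + I*√1842/3) - √(-1728817/1274) = (-2 + I*√1842/3) - I*√44949242/182 = -2 - I*√44949242/182 + I*√1842/3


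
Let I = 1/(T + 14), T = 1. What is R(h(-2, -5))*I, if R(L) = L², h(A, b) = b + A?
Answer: 49/15 ≈ 3.2667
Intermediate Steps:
h(A, b) = A + b
I = 1/15 (I = 1/(1 + 14) = 1/15 ≈ 0.066667)
R(h(-2, -5))*I = (-2 - 5)²*(1/15) = (-7)²*(1/15) = 49*(1/15) = 49/15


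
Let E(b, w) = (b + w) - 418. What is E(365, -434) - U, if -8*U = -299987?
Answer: -303883/8 ≈ -37985.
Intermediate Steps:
U = 299987/8 (U = -⅛*(-299987) = 299987/8 ≈ 37498.)
E(b, w) = -418 + b + w
E(365, -434) - U = (-418 + 365 - 434) - 1*299987/8 = -487 - 299987/8 = -303883/8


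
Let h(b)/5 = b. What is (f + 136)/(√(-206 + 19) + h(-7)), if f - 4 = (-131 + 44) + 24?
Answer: -2695/1412 - 77*I*√187/1412 ≈ -1.9086 - 0.74572*I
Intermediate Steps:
f = -59 (f = 4 + ((-131 + 44) + 24) = 4 + (-87 + 24) = 4 - 63 = -59)
h(b) = 5*b
(f + 136)/(√(-206 + 19) + h(-7)) = (-59 + 136)/(√(-206 + 19) + 5*(-7)) = 77/(√(-187) - 35) = 77/(I*√187 - 35) = 77/(-35 + I*√187)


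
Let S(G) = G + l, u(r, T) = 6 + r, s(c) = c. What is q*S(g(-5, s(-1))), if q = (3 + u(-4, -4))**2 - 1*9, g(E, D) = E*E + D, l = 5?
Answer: 464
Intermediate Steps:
g(E, D) = D + E**2 (g(E, D) = E**2 + D = D + E**2)
S(G) = 5 + G (S(G) = G + 5 = 5 + G)
q = 16 (q = (3 + (6 - 4))**2 - 1*9 = (3 + 2)**2 - 9 = 5**2 - 9 = 25 - 9 = 16)
q*S(g(-5, s(-1))) = 16*(5 + (-1 + (-5)**2)) = 16*(5 + (-1 + 25)) = 16*(5 + 24) = 16*29 = 464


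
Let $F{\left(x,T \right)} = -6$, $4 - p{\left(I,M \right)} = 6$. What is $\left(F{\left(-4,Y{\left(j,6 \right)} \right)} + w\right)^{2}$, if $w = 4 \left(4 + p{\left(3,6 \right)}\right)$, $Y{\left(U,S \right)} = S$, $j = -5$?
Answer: $4$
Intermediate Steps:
$p{\left(I,M \right)} = -2$ ($p{\left(I,M \right)} = 4 - 6 = -2$)
$w = 8$ ($w = 4 \left(4 - 2\right) = 4 \cdot 2 = 8$)
$\left(F{\left(-4,Y{\left(j,6 \right)} \right)} + w\right)^{2} = \left(-6 + 8\right)^{2} = 2^{2} = 4$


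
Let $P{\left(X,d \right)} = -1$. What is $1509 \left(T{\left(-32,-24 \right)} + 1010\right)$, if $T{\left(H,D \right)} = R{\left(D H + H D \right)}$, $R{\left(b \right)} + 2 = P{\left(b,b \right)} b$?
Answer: $-796752$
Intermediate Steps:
$R{\left(b \right)} = -2 - b$
$T{\left(H,D \right)} = -2 - 2 D H$ ($T{\left(H,D \right)} = -2 - \left(D H + H D\right) = -2 - \left(D H + D H\right) = -2 - 2 D H$)
$1509 \left(T{\left(-32,-24 \right)} + 1010\right) = 1509 \left(\left(-2 - \left(-48\right) \left(-32\right)\right) + 1010\right) = 1509 \left(\left(-2 - 1536\right) + 1010\right) = 1509 \left(-1538 + 1010\right) = 1509 \left(-528\right) = -796752$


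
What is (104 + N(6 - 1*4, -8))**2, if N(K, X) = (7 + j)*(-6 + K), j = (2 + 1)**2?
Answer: 1600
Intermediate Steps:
j = 9 (j = 3**2 = 9)
N(K, X) = -96 + 16*K (N(K, X) = (7 + 9)*(-6 + K) = 16*(-6 + K) = -96 + 16*K)
(104 + N(6 - 1*4, -8))**2 = (104 + (-96 + 16*(6 - 1*4)))**2 = (104 + (-96 + 16*(6 - 4)))**2 = (104 + (-96 + 16*2))**2 = (104 + (-96 + 32))**2 = (104 - 64)**2 = 40**2 = 1600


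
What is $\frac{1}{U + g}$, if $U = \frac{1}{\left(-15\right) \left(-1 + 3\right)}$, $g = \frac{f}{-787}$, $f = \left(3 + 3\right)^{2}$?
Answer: $- \frac{23610}{1867} \approx -12.646$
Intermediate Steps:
$f = 36$ ($f = 6^{2} = 36$)
$g = - \frac{36}{787}$ ($g = \frac{36}{-787} = 36 \left(- \frac{1}{787}\right) = - \frac{36}{787} \approx -0.045743$)
$U = - \frac{1}{30}$ ($U = \frac{1}{\left(-15\right) 2} = \frac{1}{-30} = - \frac{1}{30} \approx -0.033333$)
$\frac{1}{U + g} = \frac{1}{- \frac{1}{30} - \frac{36}{787}} = \frac{1}{- \frac{1867}{23610}} = - \frac{23610}{1867}$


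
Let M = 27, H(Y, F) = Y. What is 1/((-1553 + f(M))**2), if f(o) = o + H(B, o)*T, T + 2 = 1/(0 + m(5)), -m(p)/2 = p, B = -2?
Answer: 25/57896881 ≈ 4.3180e-7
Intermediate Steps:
m(p) = -2*p
T = -21/10 (T = -2 + 1/(0 - 2*5) = -2 + 1/(0 - 10) = -2 + 1/(-10) = -2 - 1/10 = -21/10 ≈ -2.1000)
f(o) = 21/5 + o (f(o) = o - 2*(-21/10) = o + 21/5 = 21/5 + o)
1/((-1553 + f(M))**2) = 1/((-1553 + (21/5 + 27))**2) = 1/((-1553 + 156/5)**2) = 1/((-7609/5)**2) = 1/(57896881/25) = 25/57896881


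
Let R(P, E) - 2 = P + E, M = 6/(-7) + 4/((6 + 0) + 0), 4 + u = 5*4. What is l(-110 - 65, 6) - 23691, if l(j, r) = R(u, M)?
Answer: -497137/21 ≈ -23673.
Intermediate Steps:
u = 16 (u = -4 + 5*4 = -4 + 20 = 16)
M = -4/21 (M = 6*(-⅐) + 4/(6 + 0) = -6/7 + 4/6 = -6/7 + 4*(⅙) = -6/7 + ⅔ = -4/21 ≈ -0.19048)
R(P, E) = 2 + E + P (R(P, E) = 2 + (P + E) = 2 + (E + P) = 2 + E + P)
l(j, r) = 374/21 (l(j, r) = 2 - 4/21 + 16 = 374/21)
l(-110 - 65, 6) - 23691 = 374/21 - 23691 = -497137/21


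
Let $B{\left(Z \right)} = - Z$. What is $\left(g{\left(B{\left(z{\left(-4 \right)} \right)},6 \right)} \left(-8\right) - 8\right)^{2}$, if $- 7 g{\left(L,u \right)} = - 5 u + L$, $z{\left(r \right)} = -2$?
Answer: $1600$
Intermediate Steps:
$g{\left(L,u \right)} = - \frac{L}{7} + \frac{5 u}{7}$ ($g{\left(L,u \right)} = - \frac{- 5 u + L}{7} = - \frac{L - 5 u}{7} = - \frac{L}{7} + \frac{5 u}{7}$)
$\left(g{\left(B{\left(z{\left(-4 \right)} \right)},6 \right)} \left(-8\right) - 8\right)^{2} = \left(\left(- \frac{\left(-1\right) \left(-2\right)}{7} + \frac{5}{7} \cdot 6\right) \left(-8\right) - 8\right)^{2} = \left(\left(\left(- \frac{1}{7}\right) 2 + \frac{30}{7}\right) \left(-8\right) - 8\right)^{2} = \left(\left(- \frac{2}{7} + \frac{30}{7}\right) \left(-8\right) - 8\right)^{2} = \left(4 \left(-8\right) - 8\right)^{2} = \left(-32 - 8\right)^{2} = \left(-40\right)^{2} = 1600$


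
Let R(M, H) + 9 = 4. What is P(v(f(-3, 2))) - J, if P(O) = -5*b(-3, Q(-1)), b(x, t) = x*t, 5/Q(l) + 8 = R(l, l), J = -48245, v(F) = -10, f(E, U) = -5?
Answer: 627110/13 ≈ 48239.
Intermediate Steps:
R(M, H) = -5 (R(M, H) = -9 + 4 = -5)
Q(l) = -5/13 (Q(l) = 5/(-8 - 5) = 5/(-13) = 5*(-1/13) = -5/13)
b(x, t) = t*x
P(O) = -75/13 (P(O) = -(-25)*(-3)/13 = -5*15/13 = -75/13)
P(v(f(-3, 2))) - J = -75/13 - 1*(-48245) = -75/13 + 48245 = 627110/13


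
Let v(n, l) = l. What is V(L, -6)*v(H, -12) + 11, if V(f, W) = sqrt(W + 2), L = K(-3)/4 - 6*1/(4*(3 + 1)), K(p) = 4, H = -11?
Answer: 11 - 24*I ≈ 11.0 - 24.0*I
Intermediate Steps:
L = 5/8 (L = 4/4 - 6*1/(4*(3 + 1)) = 4*(1/4) - 6/(4*4) = 1 - 6/16 = 1 - 6*1/16 = 1 - 3/8 = 5/8 ≈ 0.62500)
V(f, W) = sqrt(2 + W)
V(L, -6)*v(H, -12) + 11 = sqrt(2 - 6)*(-12) + 11 = sqrt(-4)*(-12) + 11 = (2*I)*(-12) + 11 = -24*I + 11 = 11 - 24*I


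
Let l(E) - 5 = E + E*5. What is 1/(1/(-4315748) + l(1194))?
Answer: 4315748/30939597411 ≈ 0.00013949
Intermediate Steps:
l(E) = 5 + 6*E (l(E) = 5 + (E + E*5) = 5 + (E + 5*E) = 5 + 6*E)
1/(1/(-4315748) + l(1194)) = 1/(1/(-4315748) + (5 + 6*1194)) = 1/(-1/4315748 + (5 + 7164)) = 1/(-1/4315748 + 7169) = 1/(30939597411/4315748) = 4315748/30939597411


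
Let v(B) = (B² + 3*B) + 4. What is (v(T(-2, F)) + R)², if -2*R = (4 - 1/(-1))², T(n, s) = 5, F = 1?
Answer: 3969/4 ≈ 992.25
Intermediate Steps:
v(B) = 4 + B² + 3*B
R = -25/2 (R = -(4 - 1/(-1))²/2 = -(4 - 1*(-1))²/2 = -(4 + 1)²/2 = -½*5² = -½*25 = -25/2 ≈ -12.500)
(v(T(-2, F)) + R)² = ((4 + 5² + 3*5) - 25/2)² = ((4 + 25 + 15) - 25/2)² = (44 - 25/2)² = (63/2)² = 3969/4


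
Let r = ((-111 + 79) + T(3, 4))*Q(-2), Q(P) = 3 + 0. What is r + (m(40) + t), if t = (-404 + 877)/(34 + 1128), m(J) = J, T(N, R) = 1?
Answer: -61113/1162 ≈ -52.593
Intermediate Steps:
Q(P) = 3
t = 473/1162 ≈ 0.40706
r = -93 (r = ((-111 + 79) + 1)*3 = (-32 + 1)*3 = -31*3 = -93)
r + (m(40) + t) = -93 + (40 + 473/1162) = -93 + 46953/1162 = -61113/1162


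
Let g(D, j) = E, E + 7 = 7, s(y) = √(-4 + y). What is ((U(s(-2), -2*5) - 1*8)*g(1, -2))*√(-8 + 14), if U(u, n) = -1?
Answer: 0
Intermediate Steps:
E = 0 (E = -7 + 7 = 0)
g(D, j) = 0
((U(s(-2), -2*5) - 1*8)*g(1, -2))*√(-8 + 14) = ((-1 - 1*8)*0)*√(-8 + 14) = ((-1 - 8)*0)*√6 = (-9*0)*√6 = 0*√6 = 0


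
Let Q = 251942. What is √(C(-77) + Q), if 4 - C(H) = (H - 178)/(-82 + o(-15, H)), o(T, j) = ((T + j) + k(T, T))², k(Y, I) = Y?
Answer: √401896484659/1263 ≈ 501.94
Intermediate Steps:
o(T, j) = (j + 2*T)² (o(T, j) = ((T + j) + T)² = (j + 2*T)²)
C(H) = 4 - (-178 + H)/(-82 + (-30 + H)²) (C(H) = 4 - (H - 178)/(-82 + (H + 2*(-15))²) = 4 - (-178 + H)/(-82 + (H - 30)²) = 4 - (-178 + H)/(-82 + (-30 + H)²))
√(C(-77) + Q) = √((-150 - 1*(-77) + 4*(30 - 1*(-77))²)/(-82 + (-30 - 77)²) + 251942) = √((-150 + 77 + 4*(30 + 77)²)/(-82 + (-107)²) + 251942) = √((-150 + 77 + 4*107²)/(-82 + 11449) + 251942) = √((-150 + 77 + 4*11449)/11367 + 251942) = √((-150 + 77 + 45796)/11367 + 251942) = √((1/11367)*45723 + 251942) = √(15241/3789 + 251942) = √(954623479/3789) = √401896484659/1263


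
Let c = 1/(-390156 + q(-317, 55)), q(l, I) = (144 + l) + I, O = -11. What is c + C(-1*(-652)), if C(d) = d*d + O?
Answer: 165902745481/390274 ≈ 4.2509e+5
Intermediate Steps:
q(l, I) = 144 + I + l
C(d) = -11 + d² (C(d) = d*d - 11 = d² - 11 = -11 + d²)
c = -1/390274 (c = 1/(-390156 + (144 + 55 - 317)) = 1/(-390156 - 118) = 1/(-390274) = -1/390274 ≈ -2.5623e-6)
c + C(-1*(-652)) = -1/390274 + (-11 + (-1*(-652))²) = -1/390274 + (-11 + 652²) = -1/390274 + (-11 + 425104) = -1/390274 + 425093 = 165902745481/390274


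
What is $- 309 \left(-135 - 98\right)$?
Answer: $71997$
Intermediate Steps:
$- 309 \left(-135 - 98\right) = \left(-309\right) \left(-233\right) = 71997$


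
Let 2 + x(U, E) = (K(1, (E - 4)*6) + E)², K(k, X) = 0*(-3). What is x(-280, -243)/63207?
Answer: 59047/63207 ≈ 0.93418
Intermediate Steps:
K(k, X) = 0
x(U, E) = -2 + E² (x(U, E) = -2 + (0 + E)² = -2 + E²)
x(-280, -243)/63207 = (-2 + (-243)²)/63207 = (-2 + 59049)*(1/63207) = 59047*(1/63207) = 59047/63207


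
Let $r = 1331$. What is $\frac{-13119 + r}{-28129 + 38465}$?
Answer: $- \frac{2947}{2584} \approx -1.1405$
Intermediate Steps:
$\frac{-13119 + r}{-28129 + 38465} = \frac{-13119 + 1331}{-28129 + 38465} = - \frac{11788}{10336} = \left(-11788\right) \frac{1}{10336} = - \frac{2947}{2584}$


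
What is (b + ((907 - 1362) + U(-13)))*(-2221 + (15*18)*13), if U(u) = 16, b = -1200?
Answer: -2112671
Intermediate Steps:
(b + ((907 - 1362) + U(-13)))*(-2221 + (15*18)*13) = (-1200 + ((907 - 1362) + 16))*(-2221 + (15*18)*13) = (-1200 + (-455 + 16))*(-2221 + 270*13) = (-1200 - 439)*(-2221 + 3510) = -1639*1289 = -2112671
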